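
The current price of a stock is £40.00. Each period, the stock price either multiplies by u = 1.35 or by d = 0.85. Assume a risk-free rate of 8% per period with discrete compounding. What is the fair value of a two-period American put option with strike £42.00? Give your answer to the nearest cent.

Risk-neutral probability p = (1 + 0.08 − 0.85)/(1.35 − 0.85) = 0.2300/0.5000 = 0.4600
Terminal stock prices: S_uu = 72.9, S_ud = 45.9, S_dd = 28.9
Terminal payoffs (K − S): max(-30.9, 0) = 0, max(-3.9, 0) = 0, max(13.1, 0) = 13.1
Node u (S = 54): continuation = 1/1.08·[0.4600·0.0000 + 0.5400·0.0000] = 0.0000; exercise value = 0.0000 ≤ continuation, so V_u = 0.0000
Node d (S = 34): continuation = 1/1.08·[0.4600·0.0000 + 0.5400·13.1000] = 6.5500; exercise value = 8.0000 > continuation, so V_d = 8.0000 (exercise)
Node 0 (S = 40): continuation = 1/1.08·[0.4600·0.0000 + 0.5400·8.0000] = 4.0000; exercise value = 2.0000 ≤ continuation, so V_0 = 4.0000

£4.00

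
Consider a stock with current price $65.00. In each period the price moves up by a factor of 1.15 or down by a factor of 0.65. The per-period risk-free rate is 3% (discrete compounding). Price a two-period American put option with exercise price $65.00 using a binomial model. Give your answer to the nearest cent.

Risk-neutral probability p = (1 + 0.03 − 0.65)/(1.15 − 0.65) = 0.3800/0.5000 = 0.7600
Terminal stock prices: S_uu = 85.96, S_ud = 48.59, S_dd = 27.46
Terminal payoffs (K − S): max(-20.96, 0) = 0, max(16.41, 0) = 16.41, max(37.54, 0) = 37.54
Node u (S = 74.75): continuation = 1/1.03·[0.7600·0.0000 + 0.2400·16.4125] = 3.8243; exercise value = 0.0000 ≤ continuation, so V_u = 3.8243
Node d (S = 42.25): continuation = 1/1.03·[0.7600·16.4125 + 0.2400·37.5375] = 20.8568; exercise value = 22.7500 > continuation, so V_d = 22.7500 (exercise)
Node 0 (S = 65): continuation = 1/1.03·[0.7600·3.8243 + 0.2400·22.7500] = 8.1228; exercise value = 0.0000 ≤ continuation, so V_0 = 8.1228

$8.12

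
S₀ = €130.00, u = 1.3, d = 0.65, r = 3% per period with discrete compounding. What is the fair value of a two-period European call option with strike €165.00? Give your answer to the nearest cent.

€17.62

Risk-neutral probability p = (1 + 0.03 − 0.65)/(1.3 − 0.65) = 0.3800/0.6500 = 0.5846
Terminal stock prices: S_uu = 219.7, S_ud = 109.9, S_dd = 54.93
Terminal payoffs (S − K): max(54.7, 0) = 54.7, max(-55.15, 0) = 0, max(-110.1, 0) = 0
Node u (S = 169): V_u = 1/1.03·[0.5846·54.7000 + 0.4154·0.0000] = 31.0471
Node d (S = 84.5): V_d = 1/1.03·[0.5846·0.0000 + 0.4154·0.0000] = 0.0000
Node 0 (S = 130): V_0 = 1/1.03·[0.5846·31.0471 + 0.4154·0.0000] = 17.6219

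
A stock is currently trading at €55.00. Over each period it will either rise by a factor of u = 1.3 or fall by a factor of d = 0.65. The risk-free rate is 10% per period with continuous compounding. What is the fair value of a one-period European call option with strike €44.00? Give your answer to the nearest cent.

Risk-neutral probability p = (e^0.1 − 0.65)/(1.3 − 0.65) = 0.4552/0.6500 = 0.7003
Terminal stock prices: S_u = 71.5, S_d = 35.75
Terminal payoffs (S − K): max(27.5, 0) = 27.5, max(-8.25, 0) = 0
Node 0 (S = 55): V_0 = e^(−0.1)·[0.7003·27.5000 + 0.2997·0.0000] = 17.4247

€17.42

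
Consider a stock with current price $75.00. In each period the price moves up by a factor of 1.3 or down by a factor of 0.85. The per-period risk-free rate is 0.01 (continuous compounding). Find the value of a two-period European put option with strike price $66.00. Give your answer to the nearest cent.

$4.81

Risk-neutral probability p = (e^0.01 − 0.85)/(1.3 − 0.85) = 0.1601/0.4500 = 0.3557
Terminal stock prices: S_uu = 126.8, S_ud = 82.88, S_dd = 54.19
Terminal payoffs (K − S): max(-60.75, 0) = 0, max(-16.88, 0) = 0, max(11.81, 0) = 11.81
Node u (S = 97.5): V_u = e^(−0.01)·[0.3557·0.0000 + 0.6443·0.0000] = 0.0000
Node d (S = 63.75): V_d = e^(−0.01)·[0.3557·0.0000 + 0.6443·11.8125] = 7.5355
Node 0 (S = 75): V_0 = e^(−0.01)·[0.3557·0.0000 + 0.6443·7.5355] = 4.8070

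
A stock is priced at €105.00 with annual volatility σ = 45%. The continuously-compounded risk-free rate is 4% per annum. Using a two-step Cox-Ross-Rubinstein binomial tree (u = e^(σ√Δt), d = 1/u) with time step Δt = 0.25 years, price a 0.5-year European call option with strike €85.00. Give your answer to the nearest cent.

CRR parameters: u = e^(σ√Δt) = e^(0.45·√0.25) = 1.2523, d = 1/u = 0.7985
Per-period rate: rΔt = 0.04·0.25 = 0.01, so R = e^0.01 = 1.0101
Risk-neutral probability p = (e^0.01 − 0.7985)/(1.2523 − 0.7985) = 0.2115/0.4538 = 0.4661
Terminal stock prices: S_uu = 164.7, S_ud = 105, S_dd = 66.95
Terminal payoffs (S − K): max(79.67, 0) = 79.67, max(20, 0) = 20, max(-18.05, 0) = 0
Node u (S = 131.5): V_u = e^(−0.01)·[0.4661·79.6728 + 0.5339·20.0000] = 47.3396
Node d (S = 83.84): V_d = e^(−0.01)·[0.4661·20.0000 + 0.5339·0.0000] = 9.2299
Node 0 (S = 105): V_0 = e^(−0.01)·[0.4661·47.3396 + 0.5339·9.2299] = 26.7255

€26.73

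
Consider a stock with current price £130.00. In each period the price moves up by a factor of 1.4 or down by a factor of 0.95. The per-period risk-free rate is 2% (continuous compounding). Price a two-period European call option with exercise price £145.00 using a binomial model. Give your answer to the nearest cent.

£9.63

Risk-neutral probability p = (e^0.02 − 0.95)/(1.4 − 0.95) = 0.0702/0.4500 = 0.1560
Terminal stock prices: S_uu = 254.8, S_ud = 172.9, S_dd = 117.3
Terminal payoffs (S − K): max(109.8, 0) = 109.8, max(27.9, 0) = 27.9, max(-27.67, 0) = 0
Node u (S = 182): V_u = e^(−0.02)·[0.1560·109.8000 + 0.8440·27.9000] = 39.8712
Node d (S = 123.5): V_d = e^(−0.02)·[0.1560·27.9000 + 0.8440·0.0000] = 4.2663
Node 0 (S = 130): V_0 = e^(−0.02)·[0.1560·39.8712 + 0.8440·4.2663] = 9.6263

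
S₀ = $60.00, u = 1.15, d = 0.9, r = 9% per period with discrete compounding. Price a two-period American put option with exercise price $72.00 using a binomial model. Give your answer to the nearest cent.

Risk-neutral probability p = (1 + 0.09 − 0.9)/(1.15 − 0.9) = 0.1900/0.2500 = 0.7600
Terminal stock prices: S_uu = 79.35, S_ud = 62.1, S_dd = 48.6
Terminal payoffs (K − S): max(-7.35, 0) = 0, max(9.9, 0) = 9.9, max(23.4, 0) = 23.4
Node u (S = 69): continuation = 1/1.09·[0.7600·0.0000 + 0.2400·9.9000] = 2.1798; exercise value = 3.0000 > continuation, so V_u = 3.0000 (exercise)
Node d (S = 54): continuation = 1/1.09·[0.7600·9.9000 + 0.2400·23.4000] = 12.0550; exercise value = 18.0000 > continuation, so V_d = 18.0000 (exercise)
Node 0 (S = 60): continuation = 1/1.09·[0.7600·3.0000 + 0.2400·18.0000] = 6.0550; exercise value = 12.0000 > continuation, so V_0 = 12.0000 (exercise)

$12.00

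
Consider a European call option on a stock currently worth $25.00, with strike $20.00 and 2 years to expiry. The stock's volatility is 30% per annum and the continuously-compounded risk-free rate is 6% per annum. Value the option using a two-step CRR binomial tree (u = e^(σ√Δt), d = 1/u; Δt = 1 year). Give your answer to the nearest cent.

$8.51

CRR parameters: u = e^(σ√Δt) = e^(0.3·√1) = 1.3499, d = 1/u = 0.7408
Per-period rate: rΔt = 0.06·1 = 0.06, so R = e^0.06 = 1.0618
Risk-neutral probability p = (e^0.06 − 0.7408)/(1.3499 − 0.7408) = 0.3210/0.6090 = 0.5271
Terminal stock prices: S_uu = 45.55, S_ud = 25, S_dd = 13.72
Terminal payoffs (S − K): max(25.55, 0) = 25.55, max(5, 0) = 5, max(-6.28, 0) = 0
Node u (S = 33.75): V_u = e^(−0.06)·[0.5271·25.5530 + 0.4729·5.0000] = 14.9112
Node d (S = 18.52): V_d = e^(−0.06)·[0.5271·5.0000 + 0.4729·0.0000] = 2.4820
Node 0 (S = 25): V_0 = e^(−0.06)·[0.5271·14.9112 + 0.4729·2.4820] = 8.5072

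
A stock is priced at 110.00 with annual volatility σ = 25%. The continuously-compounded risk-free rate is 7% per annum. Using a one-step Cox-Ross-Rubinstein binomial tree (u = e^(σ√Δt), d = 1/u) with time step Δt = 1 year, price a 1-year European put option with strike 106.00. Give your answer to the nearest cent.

7.94

CRR parameters: u = e^(σ√Δt) = e^(0.25·√1) = 1.2840, d = 1/u = 0.7788
Per-period rate: rΔt = 0.07·1 = 0.07, so R = e^0.07 = 1.0725
Risk-neutral probability p = (e^0.07 − 0.7788)/(1.2840 − 0.7788) = 0.2937/0.5052 = 0.5813
Terminal stock prices: S_u = 141.2, S_d = 85.67
Terminal payoffs (K − S): max(-35.24, 0) = 0, max(20.33, 0) = 20.33
Node 0 (S = 110): V_0 = e^(−0.07)·[0.5813·0.0000 + 0.4187·20.3319] = 7.9367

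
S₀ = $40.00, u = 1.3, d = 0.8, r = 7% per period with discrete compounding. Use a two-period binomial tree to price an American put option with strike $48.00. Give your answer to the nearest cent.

Risk-neutral probability p = (1 + 0.07 − 0.8)/(1.3 − 0.8) = 0.2700/0.5000 = 0.5400
Terminal stock prices: S_uu = 67.6, S_ud = 41.6, S_dd = 25.6
Terminal payoffs (K − S): max(-19.6, 0) = 0, max(6.4, 0) = 6.4, max(22.4, 0) = 22.4
Node u (S = 52): continuation = 1/1.07·[0.5400·0.0000 + 0.4600·6.4000] = 2.7514; exercise value = 0.0000 ≤ continuation, so V_u = 2.7514
Node d (S = 32): continuation = 1/1.07·[0.5400·6.4000 + 0.4600·22.4000] = 12.8598; exercise value = 16.0000 > continuation, so V_d = 16.0000 (exercise)
Node 0 (S = 40): continuation = 1/1.07·[0.5400·2.7514 + 0.4600·16.0000] = 8.2671; exercise value = 8.0000 ≤ continuation, so V_0 = 8.2671

$8.27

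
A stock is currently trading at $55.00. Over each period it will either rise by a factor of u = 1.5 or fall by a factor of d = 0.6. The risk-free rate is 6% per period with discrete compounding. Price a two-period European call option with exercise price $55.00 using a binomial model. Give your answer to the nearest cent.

Risk-neutral probability p = (1 + 0.06 − 0.6)/(1.5 − 0.6) = 0.4600/0.9000 = 0.5111
Terminal stock prices: S_uu = 123.8, S_ud = 49.5, S_dd = 19.8
Terminal payoffs (S − K): max(68.75, 0) = 68.75, max(-5.5, 0) = 0, max(-35.2, 0) = 0
Node u (S = 82.5): V_u = 1/1.06·[0.5111·68.7500 + 0.4889·0.0000] = 33.1499
Node d (S = 33): V_d = 1/1.06·[0.5111·0.0000 + 0.4889·0.0000] = 0.0000
Node 0 (S = 55): V_0 = 1/1.06·[0.5111·33.1499 + 0.4889·0.0000] = 15.9842

$15.98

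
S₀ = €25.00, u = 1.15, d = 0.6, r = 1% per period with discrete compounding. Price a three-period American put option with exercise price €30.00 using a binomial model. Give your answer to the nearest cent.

€7.55

Risk-neutral probability p = (1 + 0.01 − 0.6)/(1.15 − 0.6) = 0.4100/0.5500 = 0.7455
Terminal stock prices: S_uuu = 38.02, S_uud = 19.84, S_udd = 10.35, S_ddd = 5.4
Terminal payoffs (K − S): max(-8.022, 0) = 0, max(10.16, 0) = 10.16, max(19.65, 0) = 19.65, max(24.6, 0) = 24.6
Node uu (S = 33.06): continuation = 1/1.01·[0.7455·0.0000 + 0.2545·10.1625] = 2.5612; exercise value = 0.0000 ≤ continuation, so V_uu = 2.5612
Node ud (S = 17.25): continuation = 1/1.01·[0.7455·10.1625 + 0.2545·19.6500] = 12.4530; exercise value = 12.7500 > continuation, so V_ud = 12.7500 (exercise)
Node dd (S = 9): continuation = 1/1.01·[0.7455·19.6500 + 0.2545·24.6000] = 20.7030; exercise value = 21.0000 > continuation, so V_dd = 21.0000 (exercise)
Node u (S = 28.75): continuation = 1/1.01·[0.7455·2.5612 + 0.2545·12.7500] = 5.1037; exercise value = 1.2500 ≤ continuation, so V_u = 5.1037
Node d (S = 15): continuation = 1/1.01·[0.7455·12.7500 + 0.2545·21.0000] = 14.7030; exercise value = 15.0000 > continuation, so V_d = 15.0000 (exercise)
Node 0 (S = 25): continuation = 1/1.01·[0.7455·5.1037 + 0.2545·15.0000] = 7.5473; exercise value = 5.0000 ≤ continuation, so V_0 = 7.5473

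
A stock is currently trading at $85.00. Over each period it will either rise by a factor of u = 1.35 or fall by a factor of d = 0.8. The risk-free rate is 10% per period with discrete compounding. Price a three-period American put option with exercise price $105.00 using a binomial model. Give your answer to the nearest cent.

Risk-neutral probability p = (1 + 0.1 − 0.8)/(1.35 − 0.8) = 0.3000/0.5500 = 0.5455
Terminal stock prices: S_uuu = 209.1, S_uud = 123.9, S_udd = 73.44, S_ddd = 43.52
Terminal payoffs (K − S): max(-104.1, 0) = 0, max(-18.93, 0) = 0, max(31.56, 0) = 31.56, max(61.48, 0) = 61.48
Node uu (S = 154.9): continuation = 1/1.1·[0.5455·0.0000 + 0.4545·0.0000] = 0.0000; exercise value = 0.0000 ≤ continuation, so V_uu = 0.0000
Node ud (S = 91.8): continuation = 1/1.1·[0.5455·0.0000 + 0.4545·31.5600] = 13.0413; exercise value = 13.2000 > continuation, so V_ud = 13.2000 (exercise)
Node dd (S = 54.4): continuation = 1/1.1·[0.5455·31.5600 + 0.4545·61.4800] = 41.0545; exercise value = 50.6000 > continuation, so V_dd = 50.6000 (exercise)
Node u (S = 114.8): continuation = 1/1.1·[0.5455·0.0000 + 0.4545·13.2000] = 5.4545; exercise value = 0.0000 ≤ continuation, so V_u = 5.4545
Node d (S = 68): continuation = 1/1.1·[0.5455·13.2000 + 0.4545·50.6000] = 27.4545; exercise value = 37.0000 > continuation, so V_d = 37.0000 (exercise)
Node 0 (S = 85): continuation = 1/1.1·[0.5455·5.4545 + 0.4545·37.0000] = 17.9940; exercise value = 20.0000 > continuation, so V_0 = 20.0000 (exercise)

$20.00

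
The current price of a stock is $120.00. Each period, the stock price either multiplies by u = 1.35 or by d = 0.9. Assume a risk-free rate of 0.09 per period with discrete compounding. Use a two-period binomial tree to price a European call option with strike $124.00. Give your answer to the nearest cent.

$23.16

Risk-neutral probability p = (1 + 0.09 − 0.9)/(1.35 − 0.9) = 0.1900/0.4500 = 0.4222
Terminal stock prices: S_uu = 218.7, S_ud = 145.8, S_dd = 97.2
Terminal payoffs (S − K): max(94.7, 0) = 94.7, max(21.8, 0) = 21.8, max(-26.8, 0) = 0
Node u (S = 162): V_u = 1/1.09·[0.4222·94.7000 + 0.5778·21.8000] = 48.2385
Node d (S = 108): V_d = 1/1.09·[0.4222·21.8000 + 0.5778·0.0000] = 8.4444
Node 0 (S = 120): V_0 = 1/1.09·[0.4222·48.2385 + 0.5778·8.4444] = 23.1618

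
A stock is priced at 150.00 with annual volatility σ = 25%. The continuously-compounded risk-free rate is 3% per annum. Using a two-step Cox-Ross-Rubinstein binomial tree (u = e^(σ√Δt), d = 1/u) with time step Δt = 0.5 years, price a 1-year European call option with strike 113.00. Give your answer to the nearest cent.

CRR parameters: u = e^(σ√Δt) = e^(0.25·√0.5) = 1.1934, d = 1/u = 0.8380
Per-period rate: rΔt = 0.03·0.5 = 0.015, so R = e^0.015 = 1.0151
Risk-neutral probability p = (e^0.015 − 0.8380)/(1.1934 − 0.8380) = 0.1771/0.3554 = 0.4984
Terminal stock prices: S_uu = 213.6, S_ud = 150, S_dd = 105.3
Terminal payoffs (S − K): max(100.6, 0) = 100.6, max(37, 0) = 37, max(-7.672, 0) = 0
Node u (S = 179): V_u = e^(−0.015)·[0.4984·100.6179 + 0.5016·37.0000] = 67.6870
Node d (S = 125.7): V_d = e^(−0.015)·[0.4984·37.0000 + 0.5016·0.0000] = 18.1679
Node 0 (S = 150): V_0 = e^(−0.015)·[0.4984·67.6870 + 0.5016·18.1679] = 42.2125

42.21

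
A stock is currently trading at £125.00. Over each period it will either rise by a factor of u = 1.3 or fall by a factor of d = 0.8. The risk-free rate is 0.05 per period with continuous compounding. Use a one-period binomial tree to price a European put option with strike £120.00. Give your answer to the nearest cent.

£9.46

Risk-neutral probability p = (e^0.05 − 0.8)/(1.3 − 0.8) = 0.2513/0.5000 = 0.5025
Terminal stock prices: S_u = 162.5, S_d = 100
Terminal payoffs (K − S): max(-42.5, 0) = 0, max(20, 0) = 20
Node 0 (S = 125): V_0 = e^(−0.05)·[0.5025·0.0000 + 0.4975·20.0000] = 9.4639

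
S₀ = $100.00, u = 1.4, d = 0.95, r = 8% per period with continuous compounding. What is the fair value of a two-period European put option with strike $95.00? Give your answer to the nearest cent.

$2.00

Risk-neutral probability p = (e^0.08 − 0.95)/(1.4 − 0.95) = 0.1333/0.4500 = 0.2962
Terminal stock prices: S_uu = 196, S_ud = 133, S_dd = 90.25
Terminal payoffs (K − S): max(-101, 0) = 0, max(-38, 0) = 0, max(4.75, 0) = 4.75
Node u (S = 140): V_u = e^(−0.08)·[0.2962·0.0000 + 0.7038·0.0000] = 0.0000
Node d (S = 95): V_d = e^(−0.08)·[0.2962·0.0000 + 0.7038·4.7500] = 3.0861
Node 0 (S = 100): V_0 = e^(−0.08)·[0.2962·0.0000 + 0.7038·3.0861] = 2.0050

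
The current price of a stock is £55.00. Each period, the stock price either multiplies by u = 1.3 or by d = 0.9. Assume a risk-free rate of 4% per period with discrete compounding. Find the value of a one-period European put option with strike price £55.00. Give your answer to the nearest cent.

Risk-neutral probability p = (1 + 0.04 − 0.9)/(1.3 − 0.9) = 0.1400/0.4000 = 0.3500
Terminal stock prices: S_u = 71.5, S_d = 49.5
Terminal payoffs (K − S): max(-16.5, 0) = 0, max(5.5, 0) = 5.5
Node 0 (S = 55): V_0 = 1/1.04·[0.3500·0.0000 + 0.6500·5.5000] = 3.4375

£3.44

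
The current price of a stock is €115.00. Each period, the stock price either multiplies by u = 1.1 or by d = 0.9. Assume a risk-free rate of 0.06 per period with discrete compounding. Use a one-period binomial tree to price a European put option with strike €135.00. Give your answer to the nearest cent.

Risk-neutral probability p = (1 + 0.06 − 0.9)/(1.1 − 0.9) = 0.1600/0.2000 = 0.8000
Terminal stock prices: S_u = 126.5, S_d = 103.5
Terminal payoffs (K − S): max(8.5, 0) = 8.5, max(31.5, 0) = 31.5
Node 0 (S = 115): V_0 = 1/1.06·[0.8000·8.5000 + 0.2000·31.5000] = 12.3585

€12.36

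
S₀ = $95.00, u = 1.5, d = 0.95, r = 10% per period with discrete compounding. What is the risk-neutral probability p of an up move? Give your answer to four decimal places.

p = 0.2727

Risk-neutral probability p = (1 + 0.1 − 0.95)/(1.5 − 0.95) = 0.1500/0.5500 = 0.2727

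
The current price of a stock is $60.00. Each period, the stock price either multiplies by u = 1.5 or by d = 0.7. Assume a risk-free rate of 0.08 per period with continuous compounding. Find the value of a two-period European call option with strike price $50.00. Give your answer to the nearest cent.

$22.16

Risk-neutral probability p = (e^0.08 − 0.7)/(1.5 − 0.7) = 0.3833/0.8000 = 0.4791
Terminal stock prices: S_uu = 135, S_ud = 63, S_dd = 29.4
Terminal payoffs (S − K): max(85, 0) = 85, max(13, 0) = 13, max(-20.6, 0) = 0
Node u (S = 90): V_u = e^(−0.08)·[0.4791·85.0000 + 0.5209·13.0000] = 43.8442
Node d (S = 42): V_d = e^(−0.08)·[0.4791·13.0000 + 0.5209·0.0000] = 5.7496
Node 0 (S = 60): V_0 = e^(−0.08)·[0.4791·43.8442 + 0.5209·5.7496] = 22.1557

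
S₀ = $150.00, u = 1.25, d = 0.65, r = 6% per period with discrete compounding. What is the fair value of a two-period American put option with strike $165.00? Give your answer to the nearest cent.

Risk-neutral probability p = (1 + 0.06 − 0.65)/(1.25 − 0.65) = 0.4100/0.6000 = 0.6833
Terminal stock prices: S_uu = 234.4, S_ud = 121.9, S_dd = 63.38
Terminal payoffs (K − S): max(-69.38, 0) = 0, max(43.12, 0) = 43.12, max(101.6, 0) = 101.6
Node u (S = 187.5): continuation = 1/1.06·[0.6833·0.0000 + 0.3167·43.1250] = 12.8833; exercise value = 0.0000 ≤ continuation, so V_u = 12.8833
Node d (S = 97.5): continuation = 1/1.06·[0.6833·43.1250 + 0.3167·101.6250] = 58.1604; exercise value = 67.5000 > continuation, so V_d = 67.5000 (exercise)
Node 0 (S = 150): continuation = 1/1.06·[0.6833·12.8833 + 0.3167·67.5000] = 28.4703; exercise value = 15.0000 ≤ continuation, so V_0 = 28.4703

$28.47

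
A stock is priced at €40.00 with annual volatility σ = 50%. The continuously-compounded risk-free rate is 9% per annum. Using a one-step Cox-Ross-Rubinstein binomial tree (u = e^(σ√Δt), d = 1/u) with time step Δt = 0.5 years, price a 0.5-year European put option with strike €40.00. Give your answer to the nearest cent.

CRR parameters: u = e^(σ√Δt) = e^(0.5·√0.5) = 1.4241, d = 1/u = 0.7022
Per-period rate: rΔt = 0.09·0.5 = 0.045, so R = e^0.045 = 1.0460
Risk-neutral probability p = (e^0.045 − 0.7022)/(1.4241 − 0.7022) = 0.3438/0.7219 = 0.4763
Terminal stock prices: S_u = 56.96, S_d = 28.09
Terminal payoffs (K − S): max(-16.96, 0) = 0, max(11.91, 0) = 11.91
Node 0 (S = 40): V_0 = e^(−0.045)·[0.4763·0.0000 + 0.5237·11.9125] = 5.9643

€5.96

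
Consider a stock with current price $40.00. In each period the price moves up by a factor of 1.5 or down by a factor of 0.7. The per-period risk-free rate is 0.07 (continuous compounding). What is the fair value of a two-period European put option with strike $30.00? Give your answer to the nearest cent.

Risk-neutral probability p = (e^0.07 − 0.7)/(1.5 − 0.7) = 0.3725/0.8000 = 0.4656
Terminal stock prices: S_uu = 90, S_ud = 42, S_dd = 19.6
Terminal payoffs (K − S): max(-60, 0) = 0, max(-12, 0) = 0, max(10.4, 0) = 10.4
Node u (S = 60): V_u = e^(−0.07)·[0.4656·0.0000 + 0.5344·0.0000] = 0.0000
Node d (S = 28): V_d = e^(−0.07)·[0.4656·0.0000 + 0.5344·10.4000] = 5.1817
Node 0 (S = 40): V_0 = e^(−0.07)·[0.4656·0.0000 + 0.5344·5.1817] = 2.5817

$2.58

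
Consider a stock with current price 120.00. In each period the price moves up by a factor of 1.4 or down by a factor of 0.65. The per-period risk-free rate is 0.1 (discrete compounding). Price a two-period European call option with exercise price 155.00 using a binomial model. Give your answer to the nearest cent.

Risk-neutral probability p = (1 + 0.1 − 0.65)/(1.4 − 0.65) = 0.4500/0.7500 = 0.6000
Terminal stock prices: S_uu = 235.2, S_ud = 109.2, S_dd = 50.7
Terminal payoffs (S − K): max(80.2, 0) = 80.2, max(-45.8, 0) = 0, max(-104.3, 0) = 0
Node u (S = 168): V_u = 1/1.1·[0.6000·80.2000 + 0.4000·0.0000] = 43.7455
Node d (S = 78): V_d = 1/1.1·[0.6000·0.0000 + 0.4000·0.0000] = 0.0000
Node 0 (S = 120): V_0 = 1/1.1·[0.6000·43.7455 + 0.4000·0.0000] = 23.8612

23.86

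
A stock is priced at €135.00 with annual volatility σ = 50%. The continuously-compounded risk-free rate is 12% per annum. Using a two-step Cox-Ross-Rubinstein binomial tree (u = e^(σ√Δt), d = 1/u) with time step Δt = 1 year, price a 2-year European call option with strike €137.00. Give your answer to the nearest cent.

€45.20

CRR parameters: u = e^(σ√Δt) = e^(0.5·√1) = 1.6487, d = 1/u = 0.6065
Per-period rate: rΔt = 0.12·1 = 0.12, so R = e^0.12 = 1.1275
Risk-neutral probability p = (e^0.12 − 0.6065)/(1.6487 − 0.6065) = 0.5210/1.0422 = 0.4999
Terminal stock prices: S_uu = 367, S_ud = 135, S_dd = 49.66
Terminal payoffs (S − K): max(230, 0) = 230, max(-2, 0) = 0, max(-87.34, 0) = 0
Node u (S = 222.6): V_u = e^(−0.12)·[0.4999·229.9680 + 0.5001·0.0000] = 101.9564
Node d (S = 81.88): V_d = e^(−0.12)·[0.4999·0.0000 + 0.5001·0.0000] = 0.0000
Node 0 (S = 135): V_0 = e^(−0.12)·[0.4999·101.9564 + 0.5001·0.0000] = 45.2024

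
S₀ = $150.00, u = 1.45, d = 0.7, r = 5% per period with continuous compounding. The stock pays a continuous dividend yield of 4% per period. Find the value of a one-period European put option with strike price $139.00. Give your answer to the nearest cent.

Per-period risk-free factor R = e^0.05 = 1.0513; dividend-adjusted growth = e^(0.05−0.04) = 1.0101.
Risk-neutral probability p = (1.0101 − 0.7)/(1.45 − 0.7) = 0.3101/0.7500 = 0.4134
Terminal stock prices: S_u = 217.5, S_d = 105
Terminal payoffs (K − S): max(-78.5, 0) = 0, max(34, 0) = 34
Node 0 (S = 150): V_0 = e^(−0.05)·[0.4134·0.0000 + 0.5866·34.0000] = 18.9717

$18.97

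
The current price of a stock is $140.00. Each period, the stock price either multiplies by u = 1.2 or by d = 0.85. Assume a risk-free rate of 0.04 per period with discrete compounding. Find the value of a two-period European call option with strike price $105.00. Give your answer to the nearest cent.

$43.67

Risk-neutral probability p = (1 + 0.04 − 0.85)/(1.2 − 0.85) = 0.1900/0.3500 = 0.5429
Terminal stock prices: S_uu = 201.6, S_ud = 142.8, S_dd = 101.1
Terminal payoffs (S − K): max(96.6, 0) = 96.6, max(37.8, 0) = 37.8, max(-3.85, 0) = 0
Node u (S = 168): V_u = 1/1.04·[0.5429·96.6000 + 0.4571·37.8000] = 67.0385
Node d (S = 119): V_d = 1/1.04·[0.5429·37.8000 + 0.4571·0.0000] = 19.7308
Node 0 (S = 140): V_0 = 1/1.04·[0.5429·67.0385 + 0.4571·19.7308] = 43.6655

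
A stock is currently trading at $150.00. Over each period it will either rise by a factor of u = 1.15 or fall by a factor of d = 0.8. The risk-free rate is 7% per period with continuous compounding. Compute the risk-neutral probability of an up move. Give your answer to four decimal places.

Risk-neutral probability p = (e^0.07 − 0.8)/(1.15 − 0.8) = 0.2725/0.3500 = 0.7786

p = 0.7786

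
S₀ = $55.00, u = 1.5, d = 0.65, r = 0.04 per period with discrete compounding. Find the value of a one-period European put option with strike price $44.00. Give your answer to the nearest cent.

$4.29

Risk-neutral probability p = (1 + 0.04 − 0.65)/(1.5 − 0.65) = 0.3900/0.8500 = 0.4588
Terminal stock prices: S_u = 82.5, S_d = 35.75
Terminal payoffs (K − S): max(-38.5, 0) = 0, max(8.25, 0) = 8.25
Node 0 (S = 55): V_0 = 1/1.04·[0.4588·0.0000 + 0.5412·8.2500] = 4.2930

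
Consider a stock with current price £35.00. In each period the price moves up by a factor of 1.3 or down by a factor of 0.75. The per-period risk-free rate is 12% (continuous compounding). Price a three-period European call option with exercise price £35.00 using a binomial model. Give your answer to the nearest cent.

Risk-neutral probability p = (e^0.12 − 0.75)/(1.3 − 0.75) = 0.3775/0.5500 = 0.6864
Terminal stock prices: S_uuu = 76.89, S_uud = 44.36, S_udd = 25.59, S_ddd = 14.77
Terminal payoffs (S − K): max(41.89, 0) = 41.89, max(9.363, 0) = 9.363, max(-9.406, 0) = 0, max(-20.23, 0) = 0
Node uu (S = 59.15): V_uu = e^(−0.12)·[0.6864·41.8950 + 0.3136·9.3625] = 28.1078
Node ud (S = 34.12): V_ud = e^(−0.12)·[0.6864·9.3625 + 0.3136·0.0000] = 5.6994
Node dd (S = 19.69): V_dd = e^(−0.12)·[0.6864·0.0000 + 0.3136·0.0000] = 0.0000
Node u (S = 45.5): V_u = e^(−0.12)·[0.6864·28.1078 + 0.3136·5.6994] = 18.6959
Node d (S = 26.25): V_d = e^(−0.12)·[0.6864·5.6994 + 0.3136·0.0000] = 3.4695
Node 0 (S = 35): V_0 = e^(−0.12)·[0.6864·18.6959 + 0.3136·3.4695] = 12.3462

£12.35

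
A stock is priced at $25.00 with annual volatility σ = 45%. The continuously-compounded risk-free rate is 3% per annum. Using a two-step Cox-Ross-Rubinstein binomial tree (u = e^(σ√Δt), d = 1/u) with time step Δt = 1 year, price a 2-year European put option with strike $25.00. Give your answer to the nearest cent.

$4.67

CRR parameters: u = e^(σ√Δt) = e^(0.45·√1) = 1.5683, d = 1/u = 0.6376
Per-period rate: rΔt = 0.03·1 = 0.03, so R = e^0.03 = 1.0305
Risk-neutral probability p = (e^0.03 − 0.6376)/(1.5683 − 0.6376) = 0.3928/0.9307 = 0.4221
Terminal stock prices: S_uu = 61.49, S_ud = 25, S_dd = 10.16
Terminal payoffs (K − S): max(-36.49, 0) = 0, max(0, 0) = 0, max(14.84, 0) = 14.84
Node u (S = 39.21): V_u = e^(−0.03)·[0.4221·0.0000 + 0.5779·0.0000] = 0.0000
Node d (S = 15.94): V_d = e^(−0.03)·[0.4221·0.0000 + 0.5779·14.8358] = 8.3204
Node 0 (S = 25): V_0 = e^(−0.03)·[0.4221·0.0000 + 0.5779·8.3204] = 4.6664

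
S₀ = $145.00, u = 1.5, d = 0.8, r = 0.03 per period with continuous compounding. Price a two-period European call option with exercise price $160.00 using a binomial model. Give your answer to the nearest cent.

$22.79

Risk-neutral probability p = (e^0.03 − 0.8)/(1.5 − 0.8) = 0.2305/0.7000 = 0.3292
Terminal stock prices: S_uu = 326.2, S_ud = 174, S_dd = 92.8
Terminal payoffs (S − K): max(166.2, 0) = 166.2, max(14, 0) = 14, max(-67.2, 0) = 0
Node u (S = 217.5): V_u = e^(−0.03)·[0.3292·166.2500 + 0.6708·14.0000] = 62.2287
Node d (S = 116): V_d = e^(−0.03)·[0.3292·14.0000 + 0.6708·0.0000] = 4.4729
Node 0 (S = 145): V_0 = e^(−0.03)·[0.3292·62.2287 + 0.6708·4.4729] = 22.7931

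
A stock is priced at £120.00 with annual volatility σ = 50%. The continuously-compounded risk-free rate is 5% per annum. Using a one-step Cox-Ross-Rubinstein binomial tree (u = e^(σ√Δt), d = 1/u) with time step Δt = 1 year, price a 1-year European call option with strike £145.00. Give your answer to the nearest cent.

CRR parameters: u = e^(σ√Δt) = e^(0.5·√1) = 1.6487, d = 1/u = 0.6065
Per-period rate: rΔt = 0.05·1 = 0.05, so R = e^0.05 = 1.0513
Risk-neutral probability p = (e^0.05 − 0.6065)/(1.6487 − 0.6065) = 0.4447/1.0422 = 0.4267
Terminal stock prices: S_u = 197.8, S_d = 72.78
Terminal payoffs (S − K): max(52.85, 0) = 52.85, max(-72.22, 0) = 0
Node 0 (S = 120): V_0 = e^(−0.05)·[0.4267·52.8466 + 0.5733·0.0000] = 21.4517

£21.45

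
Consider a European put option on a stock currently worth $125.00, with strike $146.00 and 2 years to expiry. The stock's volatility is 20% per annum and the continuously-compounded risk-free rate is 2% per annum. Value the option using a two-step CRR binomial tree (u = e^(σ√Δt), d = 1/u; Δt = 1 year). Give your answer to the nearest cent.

$25.01

CRR parameters: u = e^(σ√Δt) = e^(0.2·√1) = 1.2214, d = 1/u = 0.8187
Per-period rate: rΔt = 0.02·1 = 0.02, so R = e^0.02 = 1.0202
Risk-neutral probability p = (e^0.02 − 0.8187)/(1.2214 − 0.8187) = 0.2015/0.4027 = 0.5003
Terminal stock prices: S_uu = 186.5, S_ud = 125, S_dd = 83.79
Terminal payoffs (K − S): max(-40.48, 0) = 0, max(21, 0) = 21, max(62.21, 0) = 62.21
Node u (S = 152.7): V_u = e^(−0.02)·[0.5003·0.0000 + 0.4997·21.0000] = 10.2852
Node d (S = 102.3): V_d = e^(−0.02)·[0.5003·21.0000 + 0.4997·62.2100] = 40.7677
Node 0 (S = 125): V_0 = e^(−0.02)·[0.5003·10.2852 + 0.4997·40.7677] = 25.0110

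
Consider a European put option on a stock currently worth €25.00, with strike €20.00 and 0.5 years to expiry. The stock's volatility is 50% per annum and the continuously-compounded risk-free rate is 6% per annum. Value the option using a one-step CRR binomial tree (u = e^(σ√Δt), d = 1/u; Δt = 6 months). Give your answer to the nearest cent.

CRR parameters: u = e^(σ√Δt) = e^(0.5·√0.5) = 1.4241, d = 1/u = 0.7022
Per-period rate: rΔt = 0.06·0.5 = 0.03, so R = e^0.03 = 1.0305
Risk-neutral probability p = (e^0.03 − 0.7022)/(1.4241 − 0.7022) = 0.3283/0.7219 = 0.4547
Terminal stock prices: S_u = 35.6, S_d = 17.55
Terminal payoffs (K − S): max(-15.6, 0) = 0, max(2.445, 0) = 2.445
Node 0 (S = 25): V_0 = e^(−0.03)·[0.4547·0.0000 + 0.5453·2.4453] = 1.2940

€1.29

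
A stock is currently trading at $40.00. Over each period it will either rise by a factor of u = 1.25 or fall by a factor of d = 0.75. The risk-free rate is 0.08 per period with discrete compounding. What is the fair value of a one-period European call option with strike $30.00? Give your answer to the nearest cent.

$12.22

Risk-neutral probability p = (1 + 0.08 − 0.75)/(1.25 − 0.75) = 0.3300/0.5000 = 0.6600
Terminal stock prices: S_u = 50, S_d = 30
Terminal payoffs (S − K): max(20, 0) = 20, max(0, 0) = 0
Node 0 (S = 40): V_0 = 1/1.08·[0.6600·20.0000 + 0.3400·0.0000] = 12.2222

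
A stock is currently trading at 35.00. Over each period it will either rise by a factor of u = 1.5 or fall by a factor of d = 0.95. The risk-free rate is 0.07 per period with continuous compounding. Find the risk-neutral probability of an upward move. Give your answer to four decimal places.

p = 0.2227

Risk-neutral probability p = (e^0.07 − 0.95)/(1.5 − 0.95) = 0.1225/0.5500 = 0.2227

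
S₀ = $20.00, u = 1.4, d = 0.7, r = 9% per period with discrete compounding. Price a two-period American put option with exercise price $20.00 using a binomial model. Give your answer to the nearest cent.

$2.52

Risk-neutral probability p = (1 + 0.09 − 0.7)/(1.4 − 0.7) = 0.3900/0.7000 = 0.5571
Terminal stock prices: S_uu = 39.2, S_ud = 19.6, S_dd = 9.8
Terminal payoffs (K − S): max(-19.2, 0) = 0, max(0.4, 0) = 0.4, max(10.2, 0) = 10.2
Node u (S = 28): continuation = 1/1.09·[0.5571·0.0000 + 0.4429·0.4000] = 0.1625; exercise value = 0.0000 ≤ continuation, so V_u = 0.1625
Node d (S = 14): continuation = 1/1.09·[0.5571·0.4000 + 0.4429·10.2000] = 4.3486; exercise value = 6.0000 > continuation, so V_d = 6.0000 (exercise)
Node 0 (S = 20): continuation = 1/1.09·[0.5571·0.1625 + 0.4429·6.0000] = 2.5208; exercise value = 0.0000 ≤ continuation, so V_0 = 2.5208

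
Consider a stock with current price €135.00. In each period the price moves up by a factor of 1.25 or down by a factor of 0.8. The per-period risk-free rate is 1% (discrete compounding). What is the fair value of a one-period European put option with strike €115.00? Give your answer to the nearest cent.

Risk-neutral probability p = (1 + 0.01 − 0.8)/(1.25 − 0.8) = 0.2100/0.4500 = 0.4667
Terminal stock prices: S_u = 168.8, S_d = 108
Terminal payoffs (K − S): max(-53.75, 0) = 0, max(7, 0) = 7
Node 0 (S = 135): V_0 = 1/1.01·[0.4667·0.0000 + 0.5333·7.0000] = 3.6964

€3.70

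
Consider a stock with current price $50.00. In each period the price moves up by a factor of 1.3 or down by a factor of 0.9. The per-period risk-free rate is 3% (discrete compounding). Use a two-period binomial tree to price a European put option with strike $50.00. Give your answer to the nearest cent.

$4.08

Risk-neutral probability p = (1 + 0.03 − 0.9)/(1.3 − 0.9) = 0.1300/0.4000 = 0.3250
Terminal stock prices: S_uu = 84.5, S_ud = 58.5, S_dd = 40.5
Terminal payoffs (K − S): max(-34.5, 0) = 0, max(-8.5, 0) = 0, max(9.5, 0) = 9.5
Node u (S = 65): V_u = 1/1.03·[0.3250·0.0000 + 0.6750·0.0000] = 0.0000
Node d (S = 45): V_d = 1/1.03·[0.3250·0.0000 + 0.6750·9.5000] = 6.2257
Node 0 (S = 50): V_0 = 1/1.03·[0.3250·0.0000 + 0.6750·6.2257] = 4.0800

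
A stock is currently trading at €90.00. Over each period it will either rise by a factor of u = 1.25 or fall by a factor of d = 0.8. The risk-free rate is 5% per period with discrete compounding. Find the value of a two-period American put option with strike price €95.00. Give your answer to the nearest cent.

€10.86

Risk-neutral probability p = (1 + 0.05 − 0.8)/(1.25 − 0.8) = 0.2500/0.4500 = 0.5556
Terminal stock prices: S_uu = 140.6, S_ud = 90, S_dd = 57.6
Terminal payoffs (K − S): max(-45.62, 0) = 0, max(5, 0) = 5, max(37.4, 0) = 37.4
Node u (S = 112.5): continuation = 1/1.05·[0.5556·0.0000 + 0.4444·5.0000] = 2.1164; exercise value = 0.0000 ≤ continuation, so V_u = 2.1164
Node d (S = 72): continuation = 1/1.05·[0.5556·5.0000 + 0.4444·37.4000] = 18.4762; exercise value = 23.0000 > continuation, so V_d = 23.0000 (exercise)
Node 0 (S = 90): continuation = 1/1.05·[0.5556·2.1164 + 0.4444·23.0000] = 10.8552; exercise value = 5.0000 ≤ continuation, so V_0 = 10.8552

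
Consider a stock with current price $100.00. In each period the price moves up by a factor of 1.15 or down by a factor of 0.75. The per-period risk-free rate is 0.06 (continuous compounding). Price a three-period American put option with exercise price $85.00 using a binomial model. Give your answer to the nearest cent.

$2.72

Risk-neutral probability p = (e^0.06 − 0.75)/(1.15 − 0.75) = 0.3118/0.4000 = 0.7796
Terminal stock prices: S_uuu = 152.1, S_uud = 99.19, S_udd = 64.69, S_ddd = 42.19
Terminal payoffs (K − S): max(-67.09, 0) = 0, max(-14.19, 0) = 0, max(20.31, 0) = 20.31, max(42.81, 0) = 42.81
Node uu (S = 132.2): continuation = e^(−0.06)·[0.7796·0.0000 + 0.2204·0.0000] = 0.0000; exercise value = 0.0000 ≤ continuation, so V_uu = 0.0000
Node ud (S = 86.25): continuation = e^(−0.06)·[0.7796·0.0000 + 0.2204·20.3125] = 4.2163; exercise value = 0.0000 ≤ continuation, so V_ud = 4.2163
Node dd (S = 56.25): continuation = e^(−0.06)·[0.7796·20.3125 + 0.2204·42.8125] = 23.8000; exercise value = 28.7500 > continuation, so V_dd = 28.7500 (exercise)
Node u (S = 115): continuation = e^(−0.06)·[0.7796·0.0000 + 0.2204·4.2163] = 0.8752; exercise value = 0.0000 ≤ continuation, so V_u = 0.8752
Node d (S = 75): continuation = e^(−0.06)·[0.7796·4.2163 + 0.2204·28.7500] = 9.0633; exercise value = 10.0000 > continuation, so V_d = 10.0000 (exercise)
Node 0 (S = 100): continuation = e^(−0.06)·[0.7796·0.8752 + 0.2204·10.0000] = 2.7183; exercise value = 0.0000 ≤ continuation, so V_0 = 2.7183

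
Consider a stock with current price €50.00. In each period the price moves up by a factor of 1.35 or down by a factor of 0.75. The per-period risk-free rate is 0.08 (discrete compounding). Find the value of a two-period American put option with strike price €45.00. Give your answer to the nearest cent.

€3.12

Risk-neutral probability p = (1 + 0.08 − 0.75)/(1.35 − 0.75) = 0.3300/0.6000 = 0.5500
Terminal stock prices: S_uu = 91.13, S_ud = 50.62, S_dd = 28.12
Terminal payoffs (K − S): max(-46.13, 0) = 0, max(-5.625, 0) = 0, max(16.88, 0) = 16.88
Node u (S = 67.5): continuation = 1/1.08·[0.5500·0.0000 + 0.4500·0.0000] = 0.0000; exercise value = 0.0000 ≤ continuation, so V_u = 0.0000
Node d (S = 37.5): continuation = 1/1.08·[0.5500·0.0000 + 0.4500·16.8750] = 7.0312; exercise value = 7.5000 > continuation, so V_d = 7.5000 (exercise)
Node 0 (S = 50): continuation = 1/1.08·[0.5500·0.0000 + 0.4500·7.5000] = 3.1250; exercise value = 0.0000 ≤ continuation, so V_0 = 3.1250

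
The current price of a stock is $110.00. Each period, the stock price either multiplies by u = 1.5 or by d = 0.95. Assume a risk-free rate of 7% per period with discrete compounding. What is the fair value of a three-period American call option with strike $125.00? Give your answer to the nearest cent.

Risk-neutral probability p = (1 + 0.07 − 0.95)/(1.5 − 0.95) = 0.1200/0.5500 = 0.2182
Terminal stock prices: S_uuu = 371.2, S_uud = 235.1, S_udd = 148.9, S_ddd = 94.31
Terminal payoffs (S − K): max(246.2, 0) = 246.2, max(110.1, 0) = 110.1, max(23.91, 0) = 23.91, max(-30.69, 0) = 0
Node uu (S = 247.5): continuation = 1/1.07·[0.2182·246.2500 + 0.7818·110.1250] = 130.6776; exercise value = 122.5000 ≤ continuation, so V_uu = 130.6776
Node ud (S = 156.8): continuation = 1/1.07·[0.2182·110.1250 + 0.7818·23.9125] = 39.9276; exercise value = 31.7500 ≤ continuation, so V_ud = 39.9276
Node dd (S = 99.27): continuation = 1/1.07·[0.2182·23.9125 + 0.7818·0.0000] = 4.8760; exercise value = 0.0000 ≤ continuation, so V_dd = 4.8760
Node u (S = 165): continuation = 1/1.07·[0.2182·130.6776 + 0.7818·39.9276] = 55.8202; exercise value = 40.0000 ≤ continuation, so V_u = 55.8202
Node d (S = 104.5): continuation = 1/1.07·[0.2182·39.9276 + 0.7818·4.8760] = 11.7043; exercise value = 0.0000 ≤ continuation, so V_d = 11.7043
Node 0 (S = 110): continuation = 1/1.07·[0.2182·55.8202 + 0.7818·11.7043] = 19.9342; exercise value = 0.0000 ≤ continuation, so V_0 = 19.9342

$19.93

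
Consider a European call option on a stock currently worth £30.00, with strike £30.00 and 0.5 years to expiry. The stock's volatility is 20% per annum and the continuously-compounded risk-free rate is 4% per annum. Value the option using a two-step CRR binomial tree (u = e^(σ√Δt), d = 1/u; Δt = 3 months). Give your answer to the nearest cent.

CRR parameters: u = e^(σ√Δt) = e^(0.2·√0.25) = 1.1052, d = 1/u = 0.9048
Per-period rate: rΔt = 0.04·0.25 = 0.01, so R = e^0.01 = 1.0101
Risk-neutral probability p = (e^0.01 − 0.9048)/(1.1052 − 0.9048) = 0.1052/0.2003 = 0.5252
Terminal stock prices: S_uu = 36.64, S_ud = 30, S_dd = 24.56
Terminal payoffs (S − K): max(6.642, 0) = 6.642, max(0, 0) = 0, max(-5.438, 0) = 0
Node u (S = 33.16): V_u = e^(−0.01)·[0.5252·6.6421 + 0.4748·0.0000] = 3.4536
Node d (S = 27.15): V_d = e^(−0.01)·[0.5252·0.0000 + 0.4748·0.0000] = 0.0000
Node 0 (S = 30): V_0 = e^(−0.01)·[0.5252·3.4536 + 0.4748·0.0000] = 1.7958

£1.80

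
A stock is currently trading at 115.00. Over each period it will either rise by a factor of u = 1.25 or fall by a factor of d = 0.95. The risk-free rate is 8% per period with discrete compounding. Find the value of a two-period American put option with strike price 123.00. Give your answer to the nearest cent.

Risk-neutral probability p = (1 + 0.08 − 0.95)/(1.25 − 0.95) = 0.1300/0.3000 = 0.4333
Terminal stock prices: S_uu = 179.7, S_ud = 136.6, S_dd = 103.8
Terminal payoffs (K − S): max(-56.69, 0) = 0, max(-13.56, 0) = 0, max(19.21, 0) = 19.21
Node u (S = 143.8): continuation = 1/1.08·[0.4333·0.0000 + 0.5667·0.0000] = 0.0000; exercise value = 0.0000 ≤ continuation, so V_u = 0.0000
Node d (S = 109.2): continuation = 1/1.08·[0.4333·0.0000 + 0.5667·19.2125] = 10.0806; exercise value = 13.7500 > continuation, so V_d = 13.7500 (exercise)
Node 0 (S = 115): continuation = 1/1.08·[0.4333·0.0000 + 0.5667·13.7500] = 7.2145; exercise value = 8.0000 > continuation, so V_0 = 8.0000 (exercise)

8.00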